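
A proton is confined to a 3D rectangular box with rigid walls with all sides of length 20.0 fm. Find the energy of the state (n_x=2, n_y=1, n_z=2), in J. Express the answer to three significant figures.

For a 3D rectangular well E = (h²/8m_p)·Σ n_i²/L_i² = (6.626×10^-34)²/(8·1.673×10^-27) · [2²/(20.0 fm)² + 1²/(20.0 fm)² + 2²/(20.0 fm)²].
Evaluating gives E = 7.38×10^-13 J.

E = 7.38×10^-13 J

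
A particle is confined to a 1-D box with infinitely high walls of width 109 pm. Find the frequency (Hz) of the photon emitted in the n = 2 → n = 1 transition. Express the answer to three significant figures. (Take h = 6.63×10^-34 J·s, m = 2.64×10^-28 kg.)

f = 7.93×10^13 Hz

E_1 = h²/(8mL²) = 1.752×10^-20 J and ΔE = (2² − 1²)E_1 = 5.256×10^-20 J.
f = ΔE/h = 5.256×10^-20/6.63×10^-34 = 7.93×10^13 Hz.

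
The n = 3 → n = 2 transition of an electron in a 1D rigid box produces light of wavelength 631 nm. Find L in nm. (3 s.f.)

L = 0.978 nm

The photon carries ΔE = hc/λ = 6.626×10^-34·2.998×10^8/6.31×10^-7 m = 3.148×10^-19 J.
Since ΔE = (3² − 2²)E_1, E_1 = 6.296×10^-20 J, and L = h/√(8m_eE_1) = 9.78×10^-10 m = 0.978 nm.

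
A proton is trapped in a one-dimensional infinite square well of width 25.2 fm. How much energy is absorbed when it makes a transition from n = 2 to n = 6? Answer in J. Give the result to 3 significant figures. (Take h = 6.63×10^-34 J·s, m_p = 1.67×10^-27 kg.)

E_1 = h²/(8m_pL²) = 5.181×10^-14 J.
|ΔE| = |2² − 6²|·E_1 = 32·5.181×10^-14 J = 1.66×10^-12 J.

|ΔE| = 1.66×10^-12 J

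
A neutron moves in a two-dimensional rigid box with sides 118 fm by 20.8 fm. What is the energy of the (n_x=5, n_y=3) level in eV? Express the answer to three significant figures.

For a 2D rectangular well E = (h²/8m_n)·Σ n_i²/L_i² = (6.626×10^-34)²/(8·1.675×10^-27) · [5²/(118 fm)² + 3²/(20.8 fm)²].
Evaluating gives E = 7.404×10^-13 J = 4.62×10^6 eV.

E = 4.62×10^6 eV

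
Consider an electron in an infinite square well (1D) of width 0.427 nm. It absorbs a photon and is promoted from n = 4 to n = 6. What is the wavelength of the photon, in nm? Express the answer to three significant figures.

λ = 30.1 nm

E_1 = h²/(8m_eL²) = 3.304×10^-19 J, so ΔE = (6² − 4²)E_1 = 6.608×10^-18 J.
λ = hc/ΔE = (6.626×10^-34·2.998×10^8)/6.608×10^-18 = 3.01×10^-8 m = 30.1 nm.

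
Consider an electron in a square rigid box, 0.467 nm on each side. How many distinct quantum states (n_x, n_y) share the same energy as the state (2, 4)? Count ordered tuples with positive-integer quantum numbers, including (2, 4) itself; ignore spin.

degeneracy = 2

The level has n_x² + n_y² = 20. The ordered positive-integer solutions are (2, 4), (4, 2).
That gives 2 states.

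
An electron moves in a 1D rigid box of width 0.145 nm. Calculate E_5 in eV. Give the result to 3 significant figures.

For an infinite well E_n = n²h²/(8m_eL²), so E_1 = h²/(8m_eL²) = (6.626×10^-34)²/(8·9.109×10^-31·(1.45×10^-10 m)²) = 2.866×10^-18 J.
Then E_5 = 5²·E_1 = 25·2.866×10^-18 J = 7.165×10^-17 J.
Converting, E_5 = 7.165×10^-17 J / (1.602×10^-19 J/eV) = 447 eV.

E_5 = 447 eV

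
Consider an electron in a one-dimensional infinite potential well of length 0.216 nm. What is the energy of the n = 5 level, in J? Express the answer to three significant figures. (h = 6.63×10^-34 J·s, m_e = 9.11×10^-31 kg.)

E_5 = 3.23×10^-17 J

For an infinite well E_n = n²h²/(8m_eL²), so E_1 = h²/(8m_eL²) = (6.63×10^-34)²/(8·9.11×10^-31·(2.16×10^-10 m)²) = 1.293×10^-18 J.
Then E_5 = 5²·E_1 = 25·1.293×10^-18 J = 3.23×10^-17 J.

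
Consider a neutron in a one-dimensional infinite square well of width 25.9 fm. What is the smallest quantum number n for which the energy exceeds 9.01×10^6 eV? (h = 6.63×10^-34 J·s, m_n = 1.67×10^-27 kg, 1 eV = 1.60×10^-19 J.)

n = 6

E_1 = h²/(8m_nL²) = 4.905×10^-14 J = 3.066×10^5 eV.
Need n² > 9.01×10^6/3.066×10^5 = 29.39, i.e. n > 5.421.
The smallest integer satisfying this is n = 6.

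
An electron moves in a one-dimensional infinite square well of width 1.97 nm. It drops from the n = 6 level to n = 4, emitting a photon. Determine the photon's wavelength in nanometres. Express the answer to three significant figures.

λ = 640 nm

E_1 = h²/(8m_eL²) = 1.552×10^-20 J, so ΔE = (6² − 4²)E_1 = 3.104×10^-19 J.
λ = hc/ΔE = (6.626×10^-34·2.998×10^8)/3.104×10^-19 = 6.40×10^-7 m = 640 nm.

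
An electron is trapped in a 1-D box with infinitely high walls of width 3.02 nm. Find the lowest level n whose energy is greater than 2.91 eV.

E_1 = h²/(8m_eL²) = 6.606×10^-21 J = 0.04124 eV.
Need n² > 2.91/0.04124 = 70.56, i.e. n > 8.400.
The smallest integer satisfying this is n = 9.

n = 9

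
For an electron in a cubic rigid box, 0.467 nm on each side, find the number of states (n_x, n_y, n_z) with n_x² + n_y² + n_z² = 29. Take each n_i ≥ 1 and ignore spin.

degeneracy = 6

The level has n_x² + n_y² + n_z² = 29. The ordered positive-integer solutions are (2, 3, 4), (2, 4, 3), (3, 2, 4), (3, 4, 2), (4, 2, 3), (4, 3, 2).
That gives 6 states.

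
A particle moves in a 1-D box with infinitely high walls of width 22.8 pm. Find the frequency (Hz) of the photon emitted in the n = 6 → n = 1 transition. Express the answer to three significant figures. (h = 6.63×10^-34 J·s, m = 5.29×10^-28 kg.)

f = 1.05×10^16 Hz

E_1 = h²/(8mL²) = 1.998×10^-19 J and ΔE = (6² − 1²)E_1 = 6.993×10^-18 J.
f = ΔE/h = 6.993×10^-18/6.63×10^-34 = 1.05×10^16 Hz.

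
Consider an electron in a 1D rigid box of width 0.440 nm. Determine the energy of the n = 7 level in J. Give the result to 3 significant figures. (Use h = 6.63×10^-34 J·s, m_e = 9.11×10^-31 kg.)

E_7 = 1.53×10^-17 J

For an infinite well E_n = n²h²/(8m_eL²), so E_1 = h²/(8m_eL²) = (6.63×10^-34)²/(8·9.11×10^-31·(4.40×10^-10 m)²) = 3.115×10^-19 J.
Then E_7 = 7²·E_1 = 49·3.115×10^-19 J = 1.53×10^-17 J.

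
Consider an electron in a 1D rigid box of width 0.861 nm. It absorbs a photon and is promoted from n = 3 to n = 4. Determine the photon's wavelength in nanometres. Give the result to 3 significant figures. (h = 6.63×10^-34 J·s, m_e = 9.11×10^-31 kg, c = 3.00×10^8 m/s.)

λ = 349 nm

E_1 = h²/(8m_eL²) = 8.136×10^-20 J, so ΔE = (4² − 3²)E_1 = 5.695×10^-19 J.
λ = hc/ΔE = (6.63×10^-34·3.00×10^8)/5.695×10^-19 = 3.49×10^-7 m = 349 nm.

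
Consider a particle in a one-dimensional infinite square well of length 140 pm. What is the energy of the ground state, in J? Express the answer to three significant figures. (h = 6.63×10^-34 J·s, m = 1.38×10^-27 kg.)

E_1 = 2.03×10^-21 J

For an infinite well E_n = n²h²/(8mL²), so E_1 = h²/(8mL²) = (6.63×10^-34)²/(8·1.38×10^-27·(1.40×10^-10 m)²) = 2.031×10^-21 J.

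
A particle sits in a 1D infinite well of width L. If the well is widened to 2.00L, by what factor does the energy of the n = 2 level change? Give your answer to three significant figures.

0.250

E_n ∝ 1/L², so the energy scales by 1/2.00² = 0.250.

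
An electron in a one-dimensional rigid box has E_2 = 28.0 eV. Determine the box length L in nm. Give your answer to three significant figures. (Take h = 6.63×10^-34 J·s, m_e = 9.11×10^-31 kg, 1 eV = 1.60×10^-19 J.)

L = 0.232 nm

From E_n = n²h²/(8m_eL²), L = n·h/√(8m_eE_n).
E_2 = 28.0 eV = 4.480×10^-18 J, so L = 2·6.63×10^-34/√(8·9.11×10^-31·4.480×10^-18) = 2.32×10^-10 m = 0.232 nm.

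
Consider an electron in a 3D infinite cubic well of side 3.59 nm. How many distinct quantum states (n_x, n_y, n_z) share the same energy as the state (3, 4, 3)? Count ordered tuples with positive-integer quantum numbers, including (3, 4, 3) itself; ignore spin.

degeneracy = 3

The level has n_x² + n_y² + n_z² = 34. The ordered positive-integer solutions are (3, 3, 4), (3, 4, 3), (4, 3, 3).
That gives 3 states.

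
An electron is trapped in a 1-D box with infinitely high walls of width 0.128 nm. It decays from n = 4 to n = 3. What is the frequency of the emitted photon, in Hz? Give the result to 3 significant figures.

E_1 = h²/(8m_eL²) = 3.677×10^-18 J and ΔE = (4² − 3²)E_1 = 2.574×10^-17 J.
f = ΔE/h = 2.574×10^-17/6.626×10^-34 = 3.88×10^16 Hz.

f = 3.88×10^16 Hz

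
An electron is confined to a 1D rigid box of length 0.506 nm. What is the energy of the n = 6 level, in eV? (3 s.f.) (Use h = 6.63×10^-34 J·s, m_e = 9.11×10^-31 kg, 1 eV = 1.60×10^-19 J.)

E_6 = 53.0 eV

For an infinite well E_n = n²h²/(8m_eL²), so E_1 = h²/(8m_eL²) = (6.63×10^-34)²/(8·9.11×10^-31·(5.06×10^-10 m)²) = 2.356×10^-19 J.
Then E_6 = 6²·E_1 = 36·2.356×10^-19 J = 8.482×10^-18 J.
Converting, E_6 = 8.482×10^-18 J / (1.60×10^-19 J/eV) = 53.0 eV.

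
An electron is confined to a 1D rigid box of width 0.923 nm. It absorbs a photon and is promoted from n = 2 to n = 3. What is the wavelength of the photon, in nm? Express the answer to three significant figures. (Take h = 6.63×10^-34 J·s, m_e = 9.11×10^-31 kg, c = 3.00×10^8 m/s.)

λ = 562 nm

E_1 = h²/(8m_eL²) = 7.080×10^-20 J, so ΔE = (3² − 2²)E_1 = 3.540×10^-19 J.
λ = hc/ΔE = (6.63×10^-34·3.00×10^8)/3.540×10^-19 = 5.62×10^-7 m = 562 nm.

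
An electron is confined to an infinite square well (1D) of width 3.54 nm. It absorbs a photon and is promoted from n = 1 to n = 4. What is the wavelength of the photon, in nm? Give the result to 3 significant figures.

λ = 2.75×10^3 nm

E_1 = h²/(8m_eL²) = 4.808×10^-21 J, so ΔE = (4² − 1²)E_1 = 7.212×10^-20 J.
λ = hc/ΔE = (6.626×10^-34·2.998×10^8)/7.212×10^-20 = 2.75×10^-6 m = 2.75×10^3 nm.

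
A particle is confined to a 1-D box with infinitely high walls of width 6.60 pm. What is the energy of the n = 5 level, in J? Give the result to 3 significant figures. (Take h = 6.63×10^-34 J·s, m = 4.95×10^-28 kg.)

E_5 = 6.37×10^-17 J

For an infinite well E_n = n²h²/(8mL²), so E_1 = h²/(8mL²) = (6.63×10^-34)²/(8·4.95×10^-28·(6.60×10^-12 m)²) = 2.548×10^-18 J.
Then E_5 = 5²·E_1 = 25·2.548×10^-18 J = 6.37×10^-17 J.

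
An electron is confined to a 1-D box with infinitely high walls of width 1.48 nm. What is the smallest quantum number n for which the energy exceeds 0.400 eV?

n = 2

E_1 = h²/(8m_eL²) = 2.751×10^-20 J = 0.1717 eV.
Need n² > 0.400/0.1717 = 2.330, i.e. n > 1.526.
The smallest integer satisfying this is n = 2.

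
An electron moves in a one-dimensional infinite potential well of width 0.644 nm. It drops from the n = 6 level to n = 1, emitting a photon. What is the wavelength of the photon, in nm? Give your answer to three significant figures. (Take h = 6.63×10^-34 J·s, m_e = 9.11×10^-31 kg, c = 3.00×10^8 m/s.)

λ = 39.1 nm

E_1 = h²/(8m_eL²) = 1.454×10^-19 J, so ΔE = (6² − 1²)E_1 = 5.089×10^-18 J.
λ = hc/ΔE = (6.63×10^-34·3.00×10^8)/5.089×10^-18 = 3.91×10^-8 m = 39.1 nm.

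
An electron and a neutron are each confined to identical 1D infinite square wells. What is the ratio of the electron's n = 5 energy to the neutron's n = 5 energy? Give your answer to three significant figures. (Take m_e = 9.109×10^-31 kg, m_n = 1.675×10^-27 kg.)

1.84×10^3

E_n ∝ 1/m at fixed n and L, so the ratio is m_n/m_e = 1.675×10^-27/9.109×10^-31 = 1.84×10^3.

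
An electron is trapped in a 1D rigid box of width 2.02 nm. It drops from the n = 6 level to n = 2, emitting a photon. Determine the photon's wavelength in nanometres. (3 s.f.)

λ = 420 nm

E_1 = h²/(8m_eL²) = 1.477×10^-20 J, so ΔE = (6² − 2²)E_1 = 4.726×10^-19 J.
λ = hc/ΔE = (6.626×10^-34·2.998×10^8)/4.726×10^-19 = 4.20×10^-7 m = 420 nm.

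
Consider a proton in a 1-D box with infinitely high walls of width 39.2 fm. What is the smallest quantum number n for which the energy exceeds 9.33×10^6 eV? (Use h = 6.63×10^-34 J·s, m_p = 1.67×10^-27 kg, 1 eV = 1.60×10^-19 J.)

E_1 = h²/(8m_pL²) = 2.141×10^-14 J = 1.338×10^5 eV.
Need n² > 9.33×10^6/1.338×10^5 = 69.73, i.e. n > 8.350.
The smallest integer satisfying this is n = 9.

n = 9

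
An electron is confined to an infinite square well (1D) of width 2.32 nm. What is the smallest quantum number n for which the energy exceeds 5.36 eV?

n = 9

E_1 = h²/(8m_eL²) = 1.119×10^-20 J = 0.06985 eV.
Need n² > 5.36/0.06985 = 76.74, i.e. n > 8.760.
The smallest integer satisfying this is n = 9.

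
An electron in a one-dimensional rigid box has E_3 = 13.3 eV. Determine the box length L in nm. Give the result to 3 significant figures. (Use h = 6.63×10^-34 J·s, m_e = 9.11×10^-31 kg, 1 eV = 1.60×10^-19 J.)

L = 0.505 nm

From E_n = n²h²/(8m_eL²), L = n·h/√(8m_eE_n).
E_3 = 13.3 eV = 2.128×10^-18 J, so L = 3·6.63×10^-34/√(8·9.11×10^-31·2.128×10^-18) = 5.05×10^-10 m = 0.505 nm.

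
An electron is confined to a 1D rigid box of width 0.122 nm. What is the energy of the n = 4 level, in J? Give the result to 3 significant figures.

For an infinite well E_n = n²h²/(8m_eL²), so E_1 = h²/(8m_eL²) = (6.626×10^-34)²/(8·9.109×10^-31·(1.22×10^-10 m)²) = 4.048×10^-18 J.
Then E_4 = 4²·E_1 = 16·4.048×10^-18 J = 6.48×10^-17 J.

E_4 = 6.48×10^-17 J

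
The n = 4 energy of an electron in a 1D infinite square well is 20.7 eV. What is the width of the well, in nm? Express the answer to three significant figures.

L = 0.539 nm

From E_n = n²h²/(8m_eL²), L = n·h/√(8m_eE_n).
E_4 = 20.7 eV = 3.316×10^-18 J, so L = 4·6.626×10^-34/√(8·9.109×10^-31·3.316×10^-18) = 5.39×10^-10 m = 0.539 nm.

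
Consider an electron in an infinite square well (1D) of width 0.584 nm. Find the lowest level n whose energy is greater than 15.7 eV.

E_1 = h²/(8m_eL²) = 1.767×10^-19 J = 1.103 eV.
Need n² > 15.7/1.103 = 14.23, i.e. n > 3.772.
The smallest integer satisfying this is n = 4.

n = 4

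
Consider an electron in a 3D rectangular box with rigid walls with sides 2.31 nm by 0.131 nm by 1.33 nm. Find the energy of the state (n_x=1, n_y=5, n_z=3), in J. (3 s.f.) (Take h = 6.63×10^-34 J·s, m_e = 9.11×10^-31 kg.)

For a 3D rectangular well E = (h²/8m_e)·Σ n_i²/L_i² = (6.63×10^-34)²/(8·9.11×10^-31) · [1²/(2.31 nm)² + 5²/(0.131 nm)² + 3²/(1.33 nm)²].
Evaluating gives E = 8.82×10^-17 J.

E = 8.82×10^-17 J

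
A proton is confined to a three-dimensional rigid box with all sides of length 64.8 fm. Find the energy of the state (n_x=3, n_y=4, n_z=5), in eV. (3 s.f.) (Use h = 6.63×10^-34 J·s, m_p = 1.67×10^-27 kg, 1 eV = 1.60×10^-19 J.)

For a 3D rectangular well E = (h²/8m_p)·Σ n_i²/L_i² = (6.63×10^-34)²/(8·1.67×10^-27) · [3²/(64.8 fm)² + 4²/(64.8 fm)² + 5²/(64.8 fm)²].
Evaluating gives E = 3.918×10^-13 J = 2.45×10^6 eV.

E = 2.45×10^6 eV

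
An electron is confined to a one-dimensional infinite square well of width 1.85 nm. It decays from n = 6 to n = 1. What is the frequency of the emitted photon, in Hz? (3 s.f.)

f = 9.30×10^14 Hz

E_1 = h²/(8m_eL²) = 1.760×10^-20 J and ΔE = (6² − 1²)E_1 = 6.160×10^-19 J.
f = ΔE/h = 6.160×10^-19/6.626×10^-34 = 9.30×10^14 Hz.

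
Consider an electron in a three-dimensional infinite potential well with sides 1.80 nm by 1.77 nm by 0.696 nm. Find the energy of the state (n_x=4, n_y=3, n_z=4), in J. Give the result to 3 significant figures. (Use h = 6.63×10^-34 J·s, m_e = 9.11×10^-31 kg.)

E = 2.46×10^-18 J

For a 3D rectangular well E = (h²/8m_e)·Σ n_i²/L_i² = (6.63×10^-34)²/(8·9.11×10^-31) · [4²/(1.80 nm)² + 3²/(1.77 nm)² + 4²/(0.696 nm)²].
Evaluating gives E = 2.46×10^-18 J.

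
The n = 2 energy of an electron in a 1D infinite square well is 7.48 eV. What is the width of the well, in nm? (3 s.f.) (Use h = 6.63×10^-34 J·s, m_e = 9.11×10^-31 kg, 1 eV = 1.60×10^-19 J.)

From E_n = n²h²/(8m_eL²), L = n·h/√(8m_eE_n).
E_2 = 7.48 eV = 1.197×10^-18 J, so L = 2·6.63×10^-34/√(8·9.11×10^-31·1.197×10^-18) = 4.49×10^-10 m = 0.449 nm.

L = 0.449 nm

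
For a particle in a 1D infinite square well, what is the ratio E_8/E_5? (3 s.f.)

E_n ∝ n², so E_8/E_5 = 8²/5² = 64/25 = 2.56.

2.56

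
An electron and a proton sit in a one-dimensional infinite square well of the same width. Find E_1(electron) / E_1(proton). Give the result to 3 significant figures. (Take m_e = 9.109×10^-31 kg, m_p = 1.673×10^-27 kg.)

1.84×10^3

E_n ∝ 1/m at fixed n and L, so the ratio is m_p/m_e = 1.673×10^-27/9.109×10^-31 = 1.84×10^3.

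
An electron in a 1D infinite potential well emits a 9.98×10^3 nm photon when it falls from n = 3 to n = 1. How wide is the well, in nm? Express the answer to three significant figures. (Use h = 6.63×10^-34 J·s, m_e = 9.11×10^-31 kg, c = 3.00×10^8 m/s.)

The photon carries ΔE = hc/λ = 6.63×10^-34·3.00×10^8/9.98×10^-6 m = 1.993×10^-20 J.
Since ΔE = (3² − 1²)E_1, E_1 = 2.491×10^-21 J, and L = h/√(8m_eE_1) = 4.92×10^-9 m = 4.92 nm.

L = 4.92 nm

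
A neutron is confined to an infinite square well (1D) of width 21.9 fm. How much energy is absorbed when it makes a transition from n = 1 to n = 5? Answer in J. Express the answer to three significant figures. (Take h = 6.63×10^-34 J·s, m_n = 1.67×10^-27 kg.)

|ΔE| = 1.65×10^-12 J

E_1 = h²/(8m_nL²) = 6.860×10^-14 J.
|ΔE| = |1² − 5²|·E_1 = 24·6.860×10^-14 J = 1.65×10^-12 J.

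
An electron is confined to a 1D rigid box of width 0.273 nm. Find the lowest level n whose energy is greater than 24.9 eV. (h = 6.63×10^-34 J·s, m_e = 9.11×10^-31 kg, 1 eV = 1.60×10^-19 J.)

E_1 = h²/(8m_eL²) = 8.093×10^-19 J = 5.058 eV.
Need n² > 24.9/5.058 = 4.923, i.e. n > 2.219.
The smallest integer satisfying this is n = 3.

n = 3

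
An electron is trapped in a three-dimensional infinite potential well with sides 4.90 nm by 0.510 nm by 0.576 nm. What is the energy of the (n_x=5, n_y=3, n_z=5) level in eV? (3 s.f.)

E = 41.7 eV

For a 3D rectangular well E = (h²/8m_e)·Σ n_i²/L_i² = (6.626×10^-34)²/(8·9.109×10^-31) · [5²/(4.90 nm)² + 3²/(0.510 nm)² + 5²/(0.576 nm)²].
Evaluating gives E = 6.687×10^-18 J = 41.7 eV.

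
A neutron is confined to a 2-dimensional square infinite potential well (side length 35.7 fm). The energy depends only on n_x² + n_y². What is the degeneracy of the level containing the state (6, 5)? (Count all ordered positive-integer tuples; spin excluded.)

The level has n_x² + n_y² = 61. The ordered positive-integer solutions are (5, 6), (6, 5).
That gives 2 states.

degeneracy = 2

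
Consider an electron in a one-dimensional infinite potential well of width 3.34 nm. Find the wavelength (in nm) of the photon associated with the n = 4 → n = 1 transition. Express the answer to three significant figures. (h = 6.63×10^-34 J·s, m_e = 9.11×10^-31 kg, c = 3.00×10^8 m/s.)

E_1 = h²/(8m_eL²) = 5.407×10^-21 J, so ΔE = (4² − 1²)E_1 = 8.110×10^-20 J.
λ = hc/ΔE = (6.63×10^-34·3.00×10^8)/8.110×10^-20 = 2.45×10^-6 m = 2.45×10^3 nm.

λ = 2.45×10^3 nm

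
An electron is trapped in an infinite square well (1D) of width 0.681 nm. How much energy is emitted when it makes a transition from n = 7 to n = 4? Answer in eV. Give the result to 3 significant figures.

|ΔE| = 26.8 eV

E_1 = h²/(8m_eL²) = 1.299×10^-19 J.
|ΔE| = |7² − 4²|·E_1 = 33·1.299×10^-19 J = 4.287×10^-18 J = 26.8 eV.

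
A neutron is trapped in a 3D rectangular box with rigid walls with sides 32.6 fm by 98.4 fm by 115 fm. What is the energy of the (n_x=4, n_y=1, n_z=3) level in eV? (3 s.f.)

E = 3.24×10^6 eV

For a 3D rectangular well E = (h²/8m_n)·Σ n_i²/L_i² = (6.626×10^-34)²/(8·1.675×10^-27) · [4²/(32.6 fm)² + 1²/(98.4 fm)² + 3²/(115 fm)²].
Evaluating gives E = 5.189×10^-13 J = 3.24×10^6 eV.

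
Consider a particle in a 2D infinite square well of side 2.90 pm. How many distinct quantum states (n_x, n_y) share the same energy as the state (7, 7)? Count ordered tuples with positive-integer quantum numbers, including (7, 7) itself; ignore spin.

degeneracy = 1

The level has n_x² + n_y² = 98. The ordered positive-integer solutions are (7, 7).
That gives 1 state.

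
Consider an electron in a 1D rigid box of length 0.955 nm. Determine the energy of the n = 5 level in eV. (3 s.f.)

For an infinite well E_n = n²h²/(8m_eL²), so E_1 = h²/(8m_eL²) = (6.626×10^-34)²/(8·9.109×10^-31·(9.55×10^-10 m)²) = 6.606×10^-20 J.
Then E_5 = 5²·E_1 = 25·6.606×10^-20 J = 1.651×10^-18 J.
Converting, E_5 = 1.651×10^-18 J / (1.602×10^-19 J/eV) = 10.3 eV.

E_5 = 10.3 eV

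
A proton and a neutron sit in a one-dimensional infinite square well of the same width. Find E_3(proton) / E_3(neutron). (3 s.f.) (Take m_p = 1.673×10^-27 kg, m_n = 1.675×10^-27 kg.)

E_n ∝ 1/m at fixed n and L, so the ratio is m_n/m_p = 1.675×10^-27/1.673×10^-27 = 1.00.

1.00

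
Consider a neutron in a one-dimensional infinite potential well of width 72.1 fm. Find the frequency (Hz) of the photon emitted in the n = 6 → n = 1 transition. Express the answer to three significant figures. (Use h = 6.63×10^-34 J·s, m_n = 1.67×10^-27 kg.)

E_1 = h²/(8m_nL²) = 6.329×10^-15 J and ΔE = (6² − 1²)E_1 = 2.215×10^-13 J.
f = ΔE/h = 2.215×10^-13/6.63×10^-34 = 3.34×10^20 Hz.

f = 3.34×10^20 Hz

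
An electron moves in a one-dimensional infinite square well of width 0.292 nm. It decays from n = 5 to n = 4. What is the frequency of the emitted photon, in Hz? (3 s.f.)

f = 9.60×10^15 Hz

E_1 = h²/(8m_eL²) = 7.066×10^-19 J and ΔE = (5² − 4²)E_1 = 6.359×10^-18 J.
f = ΔE/h = 6.359×10^-18/6.626×10^-34 = 9.60×10^15 Hz.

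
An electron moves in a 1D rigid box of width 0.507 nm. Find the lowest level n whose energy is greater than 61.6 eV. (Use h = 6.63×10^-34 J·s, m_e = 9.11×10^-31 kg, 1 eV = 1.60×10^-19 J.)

n = 7

E_1 = h²/(8m_eL²) = 2.346×10^-19 J = 1.466 eV.
Need n² > 61.6/1.466 = 42.02, i.e. n > 6.482.
The smallest integer satisfying this is n = 7.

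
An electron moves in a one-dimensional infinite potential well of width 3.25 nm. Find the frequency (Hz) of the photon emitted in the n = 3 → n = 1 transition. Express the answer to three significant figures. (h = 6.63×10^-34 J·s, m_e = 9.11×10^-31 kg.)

E_1 = h²/(8m_eL²) = 5.710×10^-21 J and ΔE = (3² − 1²)E_1 = 4.568×10^-20 J.
f = ΔE/h = 4.568×10^-20/6.63×10^-34 = 6.89×10^13 Hz.

f = 6.89×10^13 Hz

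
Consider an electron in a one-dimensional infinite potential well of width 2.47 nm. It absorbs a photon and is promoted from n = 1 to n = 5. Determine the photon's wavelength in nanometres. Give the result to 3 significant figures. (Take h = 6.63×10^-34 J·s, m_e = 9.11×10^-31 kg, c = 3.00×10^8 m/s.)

E_1 = h²/(8m_eL²) = 9.886×10^-21 J, so ΔE = (5² − 1²)E_1 = 2.373×10^-19 J.
λ = hc/ΔE = (6.63×10^-34·3.00×10^8)/2.373×10^-19 = 8.38×10^-7 m = 838 nm.

λ = 838 nm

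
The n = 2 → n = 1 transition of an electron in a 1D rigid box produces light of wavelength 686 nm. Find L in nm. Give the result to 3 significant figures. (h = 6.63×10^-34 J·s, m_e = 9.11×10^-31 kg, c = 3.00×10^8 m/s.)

The photon carries ΔE = hc/λ = 6.63×10^-34·3.00×10^8/6.86×10^-7 m = 2.899×10^-19 J.
Since ΔE = (2² − 1²)E_1, E_1 = 9.663×10^-20 J, and L = h/√(8m_eE_1) = 7.90×10^-10 m = 0.790 nm.

L = 0.790 nm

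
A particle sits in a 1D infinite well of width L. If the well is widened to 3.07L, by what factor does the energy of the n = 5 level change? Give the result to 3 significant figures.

0.106

E_n ∝ 1/L², so the energy scales by 1/3.07² = 0.106.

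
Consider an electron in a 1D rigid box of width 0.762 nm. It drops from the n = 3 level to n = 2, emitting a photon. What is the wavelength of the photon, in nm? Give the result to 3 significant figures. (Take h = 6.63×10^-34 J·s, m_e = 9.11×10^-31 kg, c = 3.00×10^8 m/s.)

λ = 383 nm

E_1 = h²/(8m_eL²) = 1.039×10^-19 J, so ΔE = (3² − 2²)E_1 = 5.195×10^-19 J.
λ = hc/ΔE = (6.63×10^-34·3.00×10^8)/5.195×10^-19 = 3.83×10^-7 m = 383 nm.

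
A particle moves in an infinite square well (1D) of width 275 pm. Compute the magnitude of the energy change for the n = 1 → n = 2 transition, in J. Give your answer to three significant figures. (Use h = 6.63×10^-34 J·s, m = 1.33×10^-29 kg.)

E_1 = h²/(8mL²) = 5.463×10^-20 J.
|ΔE| = |1² − 2²|·E_1 = 3·5.463×10^-20 J = 1.64×10^-19 J.

|ΔE| = 1.64×10^-19 J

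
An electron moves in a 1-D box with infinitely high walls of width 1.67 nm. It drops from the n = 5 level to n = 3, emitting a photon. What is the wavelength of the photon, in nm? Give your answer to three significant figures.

λ = 575 nm

E_1 = h²/(8m_eL²) = 2.160×10^-20 J, so ΔE = (5² − 3²)E_1 = 3.456×10^-19 J.
λ = hc/ΔE = (6.626×10^-34·2.998×10^8)/3.456×10^-19 = 5.75×10^-7 m = 575 nm.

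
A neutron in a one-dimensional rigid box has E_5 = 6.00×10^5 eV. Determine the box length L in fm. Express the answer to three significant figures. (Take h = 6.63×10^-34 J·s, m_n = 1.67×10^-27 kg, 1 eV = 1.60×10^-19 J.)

L = 92.6 fm

From E_n = n²h²/(8m_nL²), L = n·h/√(8m_nE_n).
E_5 = 6.00×10^5 eV = 9.600×10^-14 J, so L = 5·6.63×10^-34/√(8·1.67×10^-27·9.600×10^-14) = 9.26×10^-14 m = 92.6 fm.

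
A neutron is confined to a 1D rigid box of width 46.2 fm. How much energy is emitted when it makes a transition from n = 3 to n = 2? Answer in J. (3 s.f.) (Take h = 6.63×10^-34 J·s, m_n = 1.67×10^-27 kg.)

E_1 = h²/(8m_nL²) = 1.541×10^-14 J.
|ΔE| = |3² − 2²|·E_1 = 5·1.541×10^-14 J = 7.71×10^-14 J.

|ΔE| = 7.71×10^-14 J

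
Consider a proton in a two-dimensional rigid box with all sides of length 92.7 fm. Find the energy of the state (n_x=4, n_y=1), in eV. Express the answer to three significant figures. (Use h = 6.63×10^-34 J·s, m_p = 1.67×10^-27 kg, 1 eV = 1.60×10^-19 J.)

For a 2D rectangular well E = (h²/8m_p)·Σ n_i²/L_i² = (6.63×10^-34)²/(8·1.67×10^-27) · [4²/(92.7 fm)² + 1²/(92.7 fm)²].
Evaluating gives E = 6.509×10^-14 J = 4.07×10^5 eV.

E = 4.07×10^5 eV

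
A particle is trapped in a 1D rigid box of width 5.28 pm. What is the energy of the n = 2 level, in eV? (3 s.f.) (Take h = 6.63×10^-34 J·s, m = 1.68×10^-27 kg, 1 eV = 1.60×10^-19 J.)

E_2 = 29.3 eV

For an infinite well E_n = n²h²/(8mL²), so E_1 = h²/(8mL²) = (6.63×10^-34)²/(8·1.68×10^-27·(5.28×10^-12 m)²) = 1.173×10^-18 J.
Then E_2 = 2²·E_1 = 4·1.173×10^-18 J = 4.692×10^-18 J.
Converting, E_2 = 4.692×10^-18 J / (1.60×10^-19 J/eV) = 29.3 eV.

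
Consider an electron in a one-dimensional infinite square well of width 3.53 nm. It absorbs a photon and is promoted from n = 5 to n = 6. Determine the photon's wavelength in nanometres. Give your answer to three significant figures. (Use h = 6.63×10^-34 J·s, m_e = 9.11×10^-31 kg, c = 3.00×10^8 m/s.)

E_1 = h²/(8m_eL²) = 4.840×10^-21 J, so ΔE = (6² − 5²)E_1 = 5.324×10^-20 J.
λ = hc/ΔE = (6.63×10^-34·3.00×10^8)/5.324×10^-20 = 3.74×10^-6 m = 3.74×10^3 nm.

λ = 3.74×10^3 nm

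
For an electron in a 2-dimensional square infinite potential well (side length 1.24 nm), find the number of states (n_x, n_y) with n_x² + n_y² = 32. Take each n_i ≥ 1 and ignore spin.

The level has n_x² + n_y² = 32. The ordered positive-integer solutions are (4, 4).
That gives 1 state.

degeneracy = 1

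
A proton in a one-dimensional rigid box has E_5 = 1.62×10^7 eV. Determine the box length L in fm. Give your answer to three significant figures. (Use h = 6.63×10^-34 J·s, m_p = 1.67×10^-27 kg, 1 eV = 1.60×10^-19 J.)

L = 17.8 fm

From E_n = n²h²/(8m_pL²), L = n·h/√(8m_pE_n).
E_5 = 1.62×10^7 eV = 2.592×10^-12 J, so L = 5·6.63×10^-34/√(8·1.67×10^-27·2.592×10^-12) = 1.78×10^-14 m = 17.8 fm.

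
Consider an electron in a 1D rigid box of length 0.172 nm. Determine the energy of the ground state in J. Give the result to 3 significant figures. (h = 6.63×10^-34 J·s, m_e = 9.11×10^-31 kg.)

E_1 = 2.04×10^-18 J

For an infinite well E_n = n²h²/(8m_eL²), so E_1 = h²/(8m_eL²) = (6.63×10^-34)²/(8·9.11×10^-31·(1.72×10^-10 m)²) = 2.039×10^-18 J.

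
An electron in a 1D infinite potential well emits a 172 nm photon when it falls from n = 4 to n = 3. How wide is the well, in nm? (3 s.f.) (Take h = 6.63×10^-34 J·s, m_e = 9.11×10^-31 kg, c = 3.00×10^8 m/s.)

The photon carries ΔE = hc/λ = 6.63×10^-34·3.00×10^8/1.72×10^-7 m = 1.156×10^-18 J.
Since ΔE = (4² − 3²)E_1, E_1 = 1.651×10^-19 J, and L = h/√(8m_eE_1) = 6.04×10^-10 m = 0.604 nm.

L = 0.604 nm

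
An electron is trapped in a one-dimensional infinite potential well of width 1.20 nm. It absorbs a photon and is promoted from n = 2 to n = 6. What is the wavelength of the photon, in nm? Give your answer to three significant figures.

λ = 148 nm

E_1 = h²/(8m_eL²) = 4.184×10^-20 J, so ΔE = (6² − 2²)E_1 = 1.339×10^-18 J.
λ = hc/ΔE = (6.626×10^-34·2.998×10^8)/1.339×10^-18 = 1.48×10^-7 m = 148 nm.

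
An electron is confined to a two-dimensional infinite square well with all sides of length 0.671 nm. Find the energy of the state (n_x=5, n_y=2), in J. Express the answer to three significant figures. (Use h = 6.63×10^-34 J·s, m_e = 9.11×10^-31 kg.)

E = 3.88×10^-18 J

For a 2D rectangular well E = (h²/8m_e)·Σ n_i²/L_i² = (6.63×10^-34)²/(8·9.11×10^-31) · [5²/(0.671 nm)² + 2²/(0.671 nm)²].
Evaluating gives E = 3.88×10^-18 J.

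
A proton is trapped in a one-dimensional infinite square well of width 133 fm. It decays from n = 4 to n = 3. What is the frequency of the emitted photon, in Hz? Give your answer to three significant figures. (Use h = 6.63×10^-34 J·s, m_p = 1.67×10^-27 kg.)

f = 1.96×10^19 Hz

E_1 = h²/(8m_pL²) = 1.860×10^-15 J and ΔE = (4² − 3²)E_1 = 1.302×10^-14 J.
f = ΔE/h = 1.302×10^-14/6.63×10^-34 = 1.96×10^19 Hz.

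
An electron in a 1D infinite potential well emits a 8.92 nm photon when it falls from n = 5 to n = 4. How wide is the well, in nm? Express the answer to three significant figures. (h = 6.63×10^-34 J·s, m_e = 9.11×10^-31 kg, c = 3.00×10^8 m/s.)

L = 0.156 nm

The photon carries ΔE = hc/λ = 6.63×10^-34·3.00×10^8/8.92×10^-9 m = 2.230×10^-17 J.
Since ΔE = (5² − 4²)E_1, E_1 = 2.478×10^-18 J, and L = h/√(8m_eE_1) = 1.56×10^-10 m = 0.156 nm.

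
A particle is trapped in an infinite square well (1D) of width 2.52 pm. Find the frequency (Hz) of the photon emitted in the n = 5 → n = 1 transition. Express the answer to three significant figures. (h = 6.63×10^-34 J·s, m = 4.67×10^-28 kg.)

E_1 = h²/(8mL²) = 1.853×10^-17 J and ΔE = (5² − 1²)E_1 = 4.447×10^-16 J.
f = ΔE/h = 4.447×10^-16/6.63×10^-34 = 6.71×10^17 Hz.

f = 6.71×10^17 Hz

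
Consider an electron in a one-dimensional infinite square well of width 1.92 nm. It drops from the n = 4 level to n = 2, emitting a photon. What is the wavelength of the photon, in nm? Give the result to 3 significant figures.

E_1 = h²/(8m_eL²) = 1.634×10^-20 J, so ΔE = (4² − 2²)E_1 = 1.961×10^-19 J.
λ = hc/ΔE = (6.626×10^-34·2.998×10^8)/1.961×10^-19 = 1.01×10^-6 m = 1.01×10^3 nm.

λ = 1.01×10^3 nm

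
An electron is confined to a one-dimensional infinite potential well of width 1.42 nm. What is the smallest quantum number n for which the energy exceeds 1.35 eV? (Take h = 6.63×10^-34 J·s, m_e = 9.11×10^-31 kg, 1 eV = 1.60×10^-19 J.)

E_1 = h²/(8m_eL²) = 2.991×10^-20 J = 0.1869 eV.
Need n² > 1.35/0.1869 = 7.223, i.e. n > 2.688.
The smallest integer satisfying this is n = 3.

n = 3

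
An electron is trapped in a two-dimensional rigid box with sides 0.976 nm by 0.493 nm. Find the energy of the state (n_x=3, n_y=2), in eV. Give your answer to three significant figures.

For a 2D rectangular well E = (h²/8m_e)·Σ n_i²/L_i² = (6.626×10^-34)²/(8·9.109×10^-31) · [3²/(0.976 nm)² + 2²/(0.493 nm)²].
Evaluating gives E = 1.561×10^-18 J = 9.74 eV.

E = 9.74 eV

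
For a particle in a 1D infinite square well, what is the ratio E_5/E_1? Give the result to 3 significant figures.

E_n ∝ n², so E_5/E_1 = 5²/1² = 25/1 = 25.0.

25.0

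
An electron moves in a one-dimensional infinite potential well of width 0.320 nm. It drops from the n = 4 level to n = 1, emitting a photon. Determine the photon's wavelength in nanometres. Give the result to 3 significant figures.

λ = 22.5 nm

E_1 = h²/(8m_eL²) = 5.884×10^-19 J, so ΔE = (4² − 1²)E_1 = 8.826×10^-18 J.
λ = hc/ΔE = (6.626×10^-34·2.998×10^8)/8.826×10^-18 = 2.25×10^-8 m = 22.5 nm.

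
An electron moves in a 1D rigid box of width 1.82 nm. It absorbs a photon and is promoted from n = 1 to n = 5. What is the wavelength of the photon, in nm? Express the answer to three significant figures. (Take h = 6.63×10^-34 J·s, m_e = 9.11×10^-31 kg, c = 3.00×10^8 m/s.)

E_1 = h²/(8m_eL²) = 1.821×10^-20 J, so ΔE = (5² − 1²)E_1 = 4.370×10^-19 J.
λ = hc/ΔE = (6.63×10^-34·3.00×10^8)/4.370×10^-19 = 4.55×10^-7 m = 455 nm.

λ = 455 nm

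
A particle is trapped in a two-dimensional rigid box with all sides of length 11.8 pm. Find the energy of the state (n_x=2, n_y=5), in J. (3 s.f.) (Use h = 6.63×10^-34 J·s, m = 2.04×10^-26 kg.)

E = 5.61×10^-19 J

For a 2D rectangular well E = (h²/8m)·Σ n_i²/L_i² = (6.63×10^-34)²/(8·2.04×10^-26) · [2²/(11.8 pm)² + 5²/(11.8 pm)²].
Evaluating gives E = 5.61×10^-19 J.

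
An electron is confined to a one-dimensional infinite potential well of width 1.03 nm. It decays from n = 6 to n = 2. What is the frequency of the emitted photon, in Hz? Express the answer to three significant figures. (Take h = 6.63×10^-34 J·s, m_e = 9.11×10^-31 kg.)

E_1 = h²/(8m_eL²) = 5.685×10^-20 J and ΔE = (6² − 2²)E_1 = 1.819×10^-18 J.
f = ΔE/h = 1.819×10^-18/6.63×10^-34 = 2.74×10^15 Hz.

f = 2.74×10^15 Hz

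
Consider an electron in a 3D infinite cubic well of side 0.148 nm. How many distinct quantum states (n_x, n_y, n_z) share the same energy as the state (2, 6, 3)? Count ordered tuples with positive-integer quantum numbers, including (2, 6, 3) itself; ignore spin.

The level has n_x² + n_y² + n_z² = 49. The ordered positive-integer solutions are (2, 3, 6), (2, 6, 3), (3, 2, 6), (3, 6, 2), (6, 2, 3), (6, 3, 2).
That gives 6 states.

degeneracy = 6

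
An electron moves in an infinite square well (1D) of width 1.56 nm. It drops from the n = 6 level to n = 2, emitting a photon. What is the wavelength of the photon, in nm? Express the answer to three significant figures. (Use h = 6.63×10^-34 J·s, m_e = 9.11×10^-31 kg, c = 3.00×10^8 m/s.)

E_1 = h²/(8m_eL²) = 2.478×10^-20 J, so ΔE = (6² − 2²)E_1 = 7.930×10^-19 J.
λ = hc/ΔE = (6.63×10^-34·3.00×10^8)/7.930×10^-19 = 2.51×10^-7 m = 251 nm.

λ = 251 nm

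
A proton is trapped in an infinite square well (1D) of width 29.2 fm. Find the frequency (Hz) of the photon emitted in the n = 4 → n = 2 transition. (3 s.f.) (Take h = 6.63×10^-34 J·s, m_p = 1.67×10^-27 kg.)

f = 6.98×10^20 Hz

E_1 = h²/(8m_pL²) = 3.859×10^-14 J and ΔE = (4² − 2²)E_1 = 4.631×10^-13 J.
f = ΔE/h = 4.631×10^-13/6.63×10^-34 = 6.98×10^20 Hz.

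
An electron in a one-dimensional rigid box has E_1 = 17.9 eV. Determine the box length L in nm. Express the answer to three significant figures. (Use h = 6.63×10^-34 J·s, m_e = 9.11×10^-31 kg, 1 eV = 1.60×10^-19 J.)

From E_n = n²h²/(8m_eL²), L = n·h/√(8m_eE_n).
E_1 = 17.9 eV = 2.864×10^-18 J, so L = 1·6.63×10^-34/√(8·9.11×10^-31·2.864×10^-18) = 1.45×10^-10 m = 0.145 nm.

L = 0.145 nm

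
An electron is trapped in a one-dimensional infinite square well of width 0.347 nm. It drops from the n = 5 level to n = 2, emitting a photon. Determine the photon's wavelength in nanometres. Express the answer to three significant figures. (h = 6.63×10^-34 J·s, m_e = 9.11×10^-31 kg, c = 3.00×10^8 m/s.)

λ = 18.9 nm

E_1 = h²/(8m_eL²) = 5.009×10^-19 J, so ΔE = (5² − 2²)E_1 = 1.052×10^-17 J.
λ = hc/ΔE = (6.63×10^-34·3.00×10^8)/1.052×10^-17 = 1.89×10^-8 m = 18.9 nm.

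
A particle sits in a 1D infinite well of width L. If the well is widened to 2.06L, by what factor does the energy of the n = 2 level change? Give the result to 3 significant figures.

0.236

E_n ∝ 1/L², so the energy scales by 1/2.06² = 0.236.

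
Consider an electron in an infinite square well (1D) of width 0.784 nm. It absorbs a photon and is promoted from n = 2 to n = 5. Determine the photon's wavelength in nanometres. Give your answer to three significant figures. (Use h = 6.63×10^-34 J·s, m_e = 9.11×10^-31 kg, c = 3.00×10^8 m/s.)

E_1 = h²/(8m_eL²) = 9.813×10^-20 J, so ΔE = (5² − 2²)E_1 = 2.061×10^-18 J.
λ = hc/ΔE = (6.63×10^-34·3.00×10^8)/2.061×10^-18 = 9.65×10^-8 m = 96.5 nm.

λ = 96.5 nm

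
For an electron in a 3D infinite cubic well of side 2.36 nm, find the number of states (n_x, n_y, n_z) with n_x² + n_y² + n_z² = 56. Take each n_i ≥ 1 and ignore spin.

The level has n_x² + n_y² + n_z² = 56. The ordered positive-integer solutions are (2, 4, 6), (2, 6, 4), (4, 2, 6), (4, 6, 2), (6, 2, 4), (6, 4, 2).
That gives 6 states.

degeneracy = 6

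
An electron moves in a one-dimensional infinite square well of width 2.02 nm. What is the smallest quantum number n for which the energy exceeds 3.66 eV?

n = 7

E_1 = h²/(8m_eL²) = 1.477×10^-20 J = 0.09220 eV.
Need n² > 3.66/0.09220 = 39.70, i.e. n > 6.301.
The smallest integer satisfying this is n = 7.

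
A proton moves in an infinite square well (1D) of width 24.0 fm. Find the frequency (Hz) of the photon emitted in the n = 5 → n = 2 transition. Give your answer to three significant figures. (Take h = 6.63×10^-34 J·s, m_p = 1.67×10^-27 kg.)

E_1 = h²/(8m_pL²) = 5.712×10^-14 J and ΔE = (5² − 2²)E_1 = 1.200×10^-12 J.
f = ΔE/h = 1.200×10^-12/6.63×10^-34 = 1.81×10^21 Hz.

f = 1.81×10^21 Hz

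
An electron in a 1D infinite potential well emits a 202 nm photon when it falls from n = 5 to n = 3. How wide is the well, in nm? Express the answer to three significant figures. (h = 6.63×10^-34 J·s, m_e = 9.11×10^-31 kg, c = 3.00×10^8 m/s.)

The photon carries ΔE = hc/λ = 6.63×10^-34·3.00×10^8/2.02×10^-7 m = 9.847×10^-19 J.
Since ΔE = (5² − 3²)E_1, E_1 = 6.154×10^-20 J, and L = h/√(8m_eE_1) = 9.90×10^-10 m = 0.990 nm.

L = 0.990 nm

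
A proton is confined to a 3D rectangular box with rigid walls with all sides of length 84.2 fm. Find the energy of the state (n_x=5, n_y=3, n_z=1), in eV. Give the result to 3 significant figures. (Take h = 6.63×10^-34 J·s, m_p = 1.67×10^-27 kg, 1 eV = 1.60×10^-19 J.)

For a 3D rectangular well E = (h²/8m_p)·Σ n_i²/L_i² = (6.63×10^-34)²/(8·1.67×10^-27) · [5²/(84.2 fm)² + 3²/(84.2 fm)² + 1²/(84.2 fm)²].
Evaluating gives E = 1.624×10^-13 J = 1.02×10^6 eV.

E = 1.02×10^6 eV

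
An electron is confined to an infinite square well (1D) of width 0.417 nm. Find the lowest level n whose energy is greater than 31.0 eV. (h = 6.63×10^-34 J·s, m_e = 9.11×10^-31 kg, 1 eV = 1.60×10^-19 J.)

n = 4

E_1 = h²/(8m_eL²) = 3.469×10^-19 J = 2.168 eV.
Need n² > 31.0/2.168 = 14.30, i.e. n > 3.782.
The smallest integer satisfying this is n = 4.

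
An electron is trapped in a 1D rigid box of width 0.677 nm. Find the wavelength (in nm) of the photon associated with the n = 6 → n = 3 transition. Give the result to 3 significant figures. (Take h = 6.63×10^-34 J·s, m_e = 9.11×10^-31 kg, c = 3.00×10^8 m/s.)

λ = 56.0 nm

E_1 = h²/(8m_eL²) = 1.316×10^-19 J, so ΔE = (6² − 3²)E_1 = 3.553×10^-18 J.
λ = hc/ΔE = (6.63×10^-34·3.00×10^8)/3.553×10^-18 = 5.60×10^-8 m = 56.0 nm.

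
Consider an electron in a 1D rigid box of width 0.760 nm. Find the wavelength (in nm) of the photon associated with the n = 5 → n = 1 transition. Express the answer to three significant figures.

E_1 = h²/(8m_eL²) = 1.043×10^-19 J, so ΔE = (5² − 1²)E_1 = 2.503×10^-18 J.
λ = hc/ΔE = (6.626×10^-34·2.998×10^8)/2.503×10^-18 = 7.94×10^-8 m = 79.4 nm.

λ = 79.4 nm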